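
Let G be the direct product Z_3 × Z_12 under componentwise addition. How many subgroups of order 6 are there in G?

|G| = 36 and 6 | 36, so subgroups of order 6 are possible by Lagrange.
The subgroups of order 6 are: {(0,0), (0,2), (0,4), (0,6), (0,8), (0,10)}; {(0,0), (0,6), (1,0), (1,6), (2,0), (2,6)}; {(0,0), (0,6), (1,4), (1,10), (2,2), (2,8)}; {(0,0), (0,6), (1,2), (1,8), (2,4), (2,10)}.
So G has 4 subgroups of order 6.

4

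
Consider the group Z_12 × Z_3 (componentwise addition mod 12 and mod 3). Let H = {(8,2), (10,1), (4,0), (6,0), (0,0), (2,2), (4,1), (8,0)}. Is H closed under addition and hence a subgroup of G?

|H| = 8 does not divide |G| = 36, so by Lagrange H is not a subgroup.

No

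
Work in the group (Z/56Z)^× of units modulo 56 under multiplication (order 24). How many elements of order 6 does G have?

14

Enumerating element orders in G gives 14 elements of order 6.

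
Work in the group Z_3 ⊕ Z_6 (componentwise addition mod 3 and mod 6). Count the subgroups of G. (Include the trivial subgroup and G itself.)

|G| = 18, so by Lagrange every subgroup order divides 18. Divisors: 1, 2, 3, 6, 9, 18.
Subgroups by order — order 1: 1; order 2: 1; order 3: 4; order 6: 4; order 9: 1; order 18: 1.
Total: 1 + 1 + 4 + 4 + 1 + 1 = 12.

12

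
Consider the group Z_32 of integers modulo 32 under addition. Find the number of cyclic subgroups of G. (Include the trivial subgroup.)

Each element a generates a cyclic subgroup ⟨a⟩; distinct elements may generate the same one (a cyclic group of order d has φ(d) generators).
Cyclic subgroups by order — order 1: 1; order 2: 1; order 4: 1; order 8: 1; order 16: 1; order 32: 1.
Total: 6.

6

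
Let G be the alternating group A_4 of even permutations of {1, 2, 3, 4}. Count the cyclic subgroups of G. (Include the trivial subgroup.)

8

Group the elements of G by the cyclic subgroup they generate; each cyclic subgroup of order d accounts for φ(d) elements.
Cyclic subgroups by order — order 1: 1; order 2: 3; order 3: 4.
Total: 8.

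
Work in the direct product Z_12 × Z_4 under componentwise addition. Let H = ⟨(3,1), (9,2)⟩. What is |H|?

16

|⟨(3,1)⟩| = 4 and |⟨(9,2)⟩| = 4, so |H| is a multiple of lcm(4, 4) = 4 and divides |G| = 48.
Closing under the operation: H = {(0,0), (0,1), (0,2), (0,3), (3,0), (3,1), (3,2), (3,3), (6,0), (6,1), (6,2), (6,3), (9,0), (9,1), (9,2), (9,3)}, so |H| = 16.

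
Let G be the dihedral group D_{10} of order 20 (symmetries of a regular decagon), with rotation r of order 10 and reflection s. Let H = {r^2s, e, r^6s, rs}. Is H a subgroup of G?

No

Closure fails: r^2s · r^6s = r^6 ∉ H. So H is not a subgroup.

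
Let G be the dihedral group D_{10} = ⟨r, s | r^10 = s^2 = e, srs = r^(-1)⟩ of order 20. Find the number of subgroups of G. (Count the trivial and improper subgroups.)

22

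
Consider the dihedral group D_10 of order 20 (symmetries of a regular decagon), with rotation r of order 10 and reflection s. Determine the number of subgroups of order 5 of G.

1

|G| = 20 and 5 | 20, so subgroups of order 5 are possible by Lagrange.
The subgroups of order 5 are: {e, r^2, r^4, r^6, r^8}.
So G has 1 subgroup of order 5.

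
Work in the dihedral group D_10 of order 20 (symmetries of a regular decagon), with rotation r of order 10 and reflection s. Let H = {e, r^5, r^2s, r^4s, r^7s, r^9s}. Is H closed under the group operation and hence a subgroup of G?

No

|H| = 6 does not divide |G| = 20, so by Lagrange H is not a subgroup.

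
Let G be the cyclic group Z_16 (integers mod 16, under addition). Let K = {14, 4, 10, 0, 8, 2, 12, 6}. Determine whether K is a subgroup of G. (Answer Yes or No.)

Yes

|K| = 8 divides |G| = 16, consistent with Lagrange.
K contains the identity, every element's inverse is in K, and K is closed under +: it is a subgroup.
In fact K = ⟨2⟩.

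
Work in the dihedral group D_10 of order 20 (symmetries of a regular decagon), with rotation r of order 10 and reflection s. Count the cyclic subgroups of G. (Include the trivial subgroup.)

A cyclic subgroup of order d is generated by each of its φ(d) elements of order d, so the cyclic subgroups of order d number (#elements of order d)/φ(d).
Cyclic subgroups by order — order 1: 1; order 2: 11; order 5: 1; order 10: 1.
Total: 14.

14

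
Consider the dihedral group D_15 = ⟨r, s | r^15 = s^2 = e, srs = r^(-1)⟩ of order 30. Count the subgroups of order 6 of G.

|G| = 30 and 6 | 30, so subgroups of order 6 are possible by Lagrange.
The subgroups of order 6 are: {e, r^5, r^10, s, r^5s, r^10s}; {e, r^5, r^10, rs, r^6s, r^11s}; {e, r^5, r^10, r^2s, r^7s, r^12s}; {e, r^5, r^10, r^3s, r^8s, r^13s}; … (5 in all).
So G has 5 subgroups of order 6.

5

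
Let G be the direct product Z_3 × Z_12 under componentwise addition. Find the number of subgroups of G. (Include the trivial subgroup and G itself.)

|G| = 36, so by Lagrange every subgroup order divides 36. Divisors: 1, 2, 3, 4, 6, 9, 12, 18, 36.
Subgroups by order — order 1: 1; order 2: 1; order 3: 4; order 4: 1; order 6: 4; order 9: 1; order 12: 4; order 18: 1; order 36: 1.
Total: 1 + 1 + 4 + 1 + 4 + 1 + 4 + 1 + 1 = 18.

18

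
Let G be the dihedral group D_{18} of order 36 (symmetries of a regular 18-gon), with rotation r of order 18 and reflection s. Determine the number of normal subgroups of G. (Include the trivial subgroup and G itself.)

G has 45 subgroups. Checking conjugation-invariance by order — order 1: 1/1 normal; order 2: 1/19 normal; order 3: 1/1 normal; order 4: 0/9 normal; order 6: 1/7 normal; order 9: 1/1 normal; order 12: 0/3 normal; order 18: 3/3 normal; order 36: 1/1 normal.
Total normal subgroups: 9.

9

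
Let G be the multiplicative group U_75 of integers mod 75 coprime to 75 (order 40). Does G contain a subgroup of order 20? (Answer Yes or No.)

20 | 40. A subgroup of order 20 is {1, 4, 11, 14, 16, 19, 26, 29, 31, 34, 41, 44, 46, 49, 56, 59, 61, 64, 71, 74}.

Yes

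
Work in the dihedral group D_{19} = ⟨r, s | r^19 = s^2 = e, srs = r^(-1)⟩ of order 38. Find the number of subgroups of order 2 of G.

19

|G| = 38 and 2 | 38, so subgroups of order 2 are possible by Lagrange.
The subgroups of order 2 are: {e, r^10s}; {e, r^11s}; {e, r^12s}; {e, r^13s}; … (19 in all).
So G has 19 subgroups of order 2.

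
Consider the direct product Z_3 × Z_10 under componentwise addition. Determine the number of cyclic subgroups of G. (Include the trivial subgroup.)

Group the elements of G by the cyclic subgroup they generate; each cyclic subgroup of order d accounts for φ(d) elements.
Cyclic subgroups by order — order 1: 1; order 2: 1; order 3: 1; order 5: 1; order 6: 1; order 10: 1; order 15: 1; order 30: 1.
Total: 8.

8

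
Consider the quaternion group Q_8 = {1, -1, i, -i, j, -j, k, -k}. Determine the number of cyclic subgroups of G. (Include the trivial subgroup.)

5

A cyclic subgroup of order d is generated by each of its φ(d) elements of order d, so the cyclic subgroups of order d number (#elements of order d)/φ(d).
Cyclic subgroups by order — order 1: 1; order 2: 1; order 4: 3.
Total: 5.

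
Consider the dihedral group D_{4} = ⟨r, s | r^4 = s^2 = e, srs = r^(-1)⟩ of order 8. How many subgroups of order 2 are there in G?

|G| = 8 and 2 | 8, so subgroups of order 2 are possible by Lagrange.
The subgroups of order 2 are: {e, r^2}; {e, r^2s}; {e, r^3s}; {e, rs}; … (5 in all).
So G has 5 subgroups of order 2.

5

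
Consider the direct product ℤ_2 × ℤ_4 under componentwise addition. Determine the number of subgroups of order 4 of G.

3

|G| = 8 and 4 | 8, so subgroups of order 4 are possible by Lagrange.
The subgroups of order 4 are: {(0,0), (0,1), (0,2), (0,3)}; {(0,0), (0,2), (1,0), (1,2)}; {(0,0), (0,2), (1,1), (1,3)}.
So G has 3 subgroups of order 4.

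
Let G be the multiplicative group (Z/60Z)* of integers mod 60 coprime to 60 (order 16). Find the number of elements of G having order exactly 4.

8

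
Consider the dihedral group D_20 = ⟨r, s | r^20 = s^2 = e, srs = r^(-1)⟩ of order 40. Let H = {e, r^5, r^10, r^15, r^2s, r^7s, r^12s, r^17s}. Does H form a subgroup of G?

|H| = 8 divides |G| = 40, consistent with Lagrange.
H contains the identity, every element's inverse is in H, and H is closed under ·: it is a subgroup.

Yes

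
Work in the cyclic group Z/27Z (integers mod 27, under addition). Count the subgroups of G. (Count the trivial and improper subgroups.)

4

A cyclic group of order 27 has exactly one subgroup for each divisor of 27.
Divisors of 27: 1, 3, 9, 27.
So Z/27Z has 4 subgroups.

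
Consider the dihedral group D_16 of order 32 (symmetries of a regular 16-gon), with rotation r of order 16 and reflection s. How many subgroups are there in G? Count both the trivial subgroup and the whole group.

|G| = 32, so by Lagrange every subgroup order divides 32. Divisors: 1, 2, 4, 8, 16, 32.
Subgroups by order — order 1: 1; order 2: 17; order 4: 9; order 8: 5; order 16: 3; order 32: 1.
Total: 1 + 17 + 9 + 5 + 3 + 1 = 36.

36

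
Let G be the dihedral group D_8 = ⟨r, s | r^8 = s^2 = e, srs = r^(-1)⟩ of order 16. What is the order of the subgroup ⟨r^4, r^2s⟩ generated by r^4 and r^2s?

4

|⟨r^4⟩| = 2 and |⟨r^2s⟩| = 2, so |H| is a multiple of lcm(2, 2) = 2 and divides |G| = 16.
Closing under the operation: H = {e, r^4, r^2s, r^6s}, so |H| = 4.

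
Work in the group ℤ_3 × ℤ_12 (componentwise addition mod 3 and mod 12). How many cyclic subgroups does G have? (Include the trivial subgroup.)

15

Each element a generates a cyclic subgroup ⟨a⟩; distinct elements may generate the same one (a cyclic group of order d has φ(d) generators).
Cyclic subgroups by order — order 1: 1; order 2: 1; order 3: 4; order 4: 1; order 6: 4; order 12: 4.
Total: 15.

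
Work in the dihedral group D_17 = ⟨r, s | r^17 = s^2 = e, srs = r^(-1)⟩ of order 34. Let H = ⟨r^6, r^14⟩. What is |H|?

|⟨r^6⟩| = 17 and |⟨r^14⟩| = 17, so |H| is a multiple of lcm(17, 17) = 17 and divides |G| = 34.
Closing under the operation: H = {e, r, r^2, r^3, r^4, r^5, r^6, r^7, r^8, r^9, r^10, r^11, r^12, r^13, r^14, r^15, r^16}, so |H| = 17.

17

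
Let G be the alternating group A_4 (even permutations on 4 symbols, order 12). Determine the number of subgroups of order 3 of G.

|G| = 12 and 3 | 12, so subgroups of order 3 are possible by Lagrange.
The subgroups of order 3 are: {e, (1 2 3), (1 3 2)}; {e, (1 2 4), (1 4 2)}; {e, (1 3 4), (1 4 3)}; {e, (2 3 4), (2 4 3)}.
So G has 4 subgroups of order 3.

4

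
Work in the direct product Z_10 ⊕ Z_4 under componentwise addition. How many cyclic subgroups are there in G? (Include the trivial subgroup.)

A cyclic subgroup of order d is generated by each of its φ(d) elements of order d, so the cyclic subgroups of order d number (#elements of order d)/φ(d).
Cyclic subgroups by order — order 1: 1; order 2: 3; order 4: 2; order 5: 1; order 10: 3; order 20: 2.
Total: 12.

12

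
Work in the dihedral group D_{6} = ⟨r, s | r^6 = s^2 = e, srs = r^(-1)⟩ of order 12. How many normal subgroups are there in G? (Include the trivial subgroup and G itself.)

G has 16 subgroups. Checking conjugation-invariance by order — order 1: 1/1 normal; order 2: 1/7 normal; order 3: 1/1 normal; order 4: 0/3 normal; order 6: 3/3 normal; order 12: 1/1 normal.
Total normal subgroups: 7.

7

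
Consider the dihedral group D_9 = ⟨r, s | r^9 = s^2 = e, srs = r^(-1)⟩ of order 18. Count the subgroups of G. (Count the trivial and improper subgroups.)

|G| = 18, so by Lagrange every subgroup order divides 18. Divisors: 1, 2, 3, 6, 9, 18.
Subgroups by order — order 1: 1; order 2: 9; order 3: 1; order 6: 3; order 9: 1; order 18: 1.
Total: 1 + 9 + 1 + 3 + 1 + 1 = 16.

16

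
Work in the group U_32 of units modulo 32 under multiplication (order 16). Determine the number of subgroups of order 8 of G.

3

|G| = 16 and 8 | 16, so subgroups of order 8 are possible by Lagrange.
The subgroups of order 8 are: {1, 3, 9, 11, 17, 19, 25, 27}; {1, 5, 9, 13, 17, 21, 25, 29}; {1, 7, 9, 15, 17, 23, 25, 31}.
So G has 3 subgroups of order 8.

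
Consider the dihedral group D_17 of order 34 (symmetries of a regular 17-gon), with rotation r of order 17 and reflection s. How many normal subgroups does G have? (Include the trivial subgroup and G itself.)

G has 20 subgroups. Checking conjugation-invariance by order — order 1: 1/1 normal; order 2: 0/17 normal; order 17: 1/1 normal; order 34: 1/1 normal.
Total normal subgroups: 3.

3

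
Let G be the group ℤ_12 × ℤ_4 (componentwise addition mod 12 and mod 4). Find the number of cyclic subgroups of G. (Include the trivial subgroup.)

20

A cyclic subgroup of order d is generated by each of its φ(d) elements of order d, so the cyclic subgroups of order d number (#elements of order d)/φ(d).
Cyclic subgroups by order — order 1: 1; order 2: 3; order 3: 1; order 4: 6; order 6: 3; order 12: 6.
Total: 20.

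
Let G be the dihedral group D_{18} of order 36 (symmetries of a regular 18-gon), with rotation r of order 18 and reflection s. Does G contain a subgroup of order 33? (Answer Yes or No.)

No

33 does not divide |G| = 36, so by Lagrange no subgroup of order 33 exists.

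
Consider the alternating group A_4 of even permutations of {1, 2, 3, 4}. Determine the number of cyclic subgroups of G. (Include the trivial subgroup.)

A cyclic subgroup of order d is generated by each of its φ(d) elements of order d, so the cyclic subgroups of order d number (#elements of order d)/φ(d).
Cyclic subgroups by order — order 1: 1; order 2: 3; order 3: 4.
Total: 8.

8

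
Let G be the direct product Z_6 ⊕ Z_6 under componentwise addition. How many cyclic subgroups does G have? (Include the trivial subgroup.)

20

Group the elements of G by the cyclic subgroup they generate; each cyclic subgroup of order d accounts for φ(d) elements.
Cyclic subgroups by order — order 1: 1; order 2: 3; order 3: 4; order 6: 12.
Total: 20.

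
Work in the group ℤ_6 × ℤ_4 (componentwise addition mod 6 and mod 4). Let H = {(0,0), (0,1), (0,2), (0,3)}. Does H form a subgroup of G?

Yes

|H| = 4 divides |G| = 24, consistent with Lagrange.
H contains the identity, every element's inverse is in H, and H is closed under +: it is a subgroup.
In fact H = ⟨(0,1)⟩.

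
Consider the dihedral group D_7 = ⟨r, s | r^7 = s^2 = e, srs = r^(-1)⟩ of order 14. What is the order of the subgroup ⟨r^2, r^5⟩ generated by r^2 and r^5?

|⟨r^2⟩| = 7 and |⟨r^5⟩| = 7, so |H| is a multiple of lcm(7, 7) = 7 and divides |G| = 14.
Closing under the operation: H = {e, r, r^2, r^3, r^4, r^5, r^6}, so |H| = 7.

7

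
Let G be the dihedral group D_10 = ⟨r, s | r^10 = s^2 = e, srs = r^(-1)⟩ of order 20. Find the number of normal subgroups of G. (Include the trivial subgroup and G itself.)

G has 22 subgroups. Checking conjugation-invariance by order — order 1: 1/1 normal; order 2: 1/11 normal; order 4: 0/5 normal; order 5: 1/1 normal; order 10: 3/3 normal; order 20: 1/1 normal.
Total normal subgroups: 7.

7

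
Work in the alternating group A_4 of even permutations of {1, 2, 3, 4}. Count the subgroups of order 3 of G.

4

|G| = 12 and 3 | 12, so subgroups of order 3 are possible by Lagrange.
The subgroups of order 3 are: {e, (1 2 3), (1 3 2)}; {e, (1 2 4), (1 4 2)}; {e, (1 3 4), (1 4 3)}; {e, (2 3 4), (2 4 3)}.
So G has 4 subgroups of order 3.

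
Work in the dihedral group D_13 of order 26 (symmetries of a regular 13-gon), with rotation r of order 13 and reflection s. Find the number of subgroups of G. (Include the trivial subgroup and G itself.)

|G| = 26, so by Lagrange every subgroup order divides 26. Divisors: 1, 2, 13, 26.
Subgroups by order — order 1: 1; order 2: 13; order 13: 1; order 26: 1.
Total: 1 + 13 + 1 + 1 = 16.

16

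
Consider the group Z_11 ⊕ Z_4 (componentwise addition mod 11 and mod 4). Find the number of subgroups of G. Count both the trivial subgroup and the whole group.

|G| = 44, so by Lagrange every subgroup order divides 44. Divisors: 1, 2, 4, 11, 22, 44.
Subgroups by order — order 1: 1; order 2: 1; order 4: 1; order 11: 1; order 22: 1; order 44: 1.
Total: 1 + 1 + 1 + 1 + 1 + 1 = 6.

6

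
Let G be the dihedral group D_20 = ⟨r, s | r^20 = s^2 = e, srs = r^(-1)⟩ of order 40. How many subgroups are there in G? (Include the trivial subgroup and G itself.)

|G| = 40, so by Lagrange every subgroup order divides 40. Divisors: 1, 2, 4, 5, 8, 10, 20, 40.
Subgroups by order — order 1: 1; order 2: 21; order 4: 11; order 5: 1; order 8: 5; order 10: 5; order 20: 3; order 40: 1.
Total: 1 + 21 + 11 + 1 + 5 + 5 + 3 + 1 = 48.

48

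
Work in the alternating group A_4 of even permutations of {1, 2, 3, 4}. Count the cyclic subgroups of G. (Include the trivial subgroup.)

8

Group the elements of G by the cyclic subgroup they generate; each cyclic subgroup of order d accounts for φ(d) elements.
Cyclic subgroups by order — order 1: 1; order 2: 3; order 3: 4.
Total: 8.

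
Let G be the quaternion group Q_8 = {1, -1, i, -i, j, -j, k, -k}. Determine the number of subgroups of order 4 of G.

|G| = 8 and 4 | 8, so subgroups of order 4 are possible by Lagrange.
The subgroups of order 4 are: {1, -1, i, -i}; {1, -1, j, -j}; {1, -1, k, -k}.
So G has 3 subgroups of order 4.

3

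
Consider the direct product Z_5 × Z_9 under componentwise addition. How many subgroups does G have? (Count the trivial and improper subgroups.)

|G| = 45, so by Lagrange every subgroup order divides 45. Divisors: 1, 3, 5, 9, 15, 45.
Subgroups by order — order 1: 1; order 3: 1; order 5: 1; order 9: 1; order 15: 1; order 45: 1.
Total: 1 + 1 + 1 + 1 + 1 + 1 = 6.

6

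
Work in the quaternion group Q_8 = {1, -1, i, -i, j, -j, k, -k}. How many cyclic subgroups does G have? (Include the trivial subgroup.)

5

Group the elements of G by the cyclic subgroup they generate; each cyclic subgroup of order d accounts for φ(d) elements.
Cyclic subgroups by order — order 1: 1; order 2: 1; order 4: 3.
Total: 5.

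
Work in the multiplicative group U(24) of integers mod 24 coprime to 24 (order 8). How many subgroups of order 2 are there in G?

7

|G| = 8 and 2 | 8, so subgroups of order 2 are possible by Lagrange.
The subgroups of order 2 are: {1, 11}; {1, 13}; {1, 17}; {1, 19}; … (7 in all).
So G has 7 subgroups of order 2.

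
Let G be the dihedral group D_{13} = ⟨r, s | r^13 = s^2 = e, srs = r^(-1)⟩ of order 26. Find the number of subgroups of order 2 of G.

|G| = 26 and 2 | 26, so subgroups of order 2 are possible by Lagrange.
The subgroups of order 2 are: {e, r^10s}; {e, r^11s}; {e, r^12s}; {e, r^2s}; … (13 in all).
So G has 13 subgroups of order 2.

13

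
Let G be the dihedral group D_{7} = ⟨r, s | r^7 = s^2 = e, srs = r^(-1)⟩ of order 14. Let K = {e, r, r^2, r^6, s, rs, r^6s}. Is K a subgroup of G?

r^2 ∈ K but its inverse r^5 ∉ K, so K is not a subgroup.

No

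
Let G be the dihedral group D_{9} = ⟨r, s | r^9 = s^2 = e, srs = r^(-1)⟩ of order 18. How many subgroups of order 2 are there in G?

9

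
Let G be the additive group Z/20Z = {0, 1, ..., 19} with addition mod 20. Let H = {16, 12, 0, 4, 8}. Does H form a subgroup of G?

Yes

|H| = 5 divides |G| = 20, consistent with Lagrange.
H contains the identity, every element's inverse is in H, and H is closed under +: it is a subgroup.
In fact H = ⟨16⟩.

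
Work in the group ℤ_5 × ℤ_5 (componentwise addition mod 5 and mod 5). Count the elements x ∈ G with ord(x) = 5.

An element (a,b) has order lcm(ord(a), ord(b)); count pairs with lcm equal to 5.
Enumerating gives 24 such elements.

24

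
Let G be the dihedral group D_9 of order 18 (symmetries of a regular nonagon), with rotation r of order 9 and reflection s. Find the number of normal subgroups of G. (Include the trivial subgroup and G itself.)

4

G has 16 subgroups. Checking conjugation-invariance by order — order 1: 1/1 normal; order 2: 0/9 normal; order 3: 1/1 normal; order 6: 0/3 normal; order 9: 1/1 normal; order 18: 1/1 normal.
Total normal subgroups: 4.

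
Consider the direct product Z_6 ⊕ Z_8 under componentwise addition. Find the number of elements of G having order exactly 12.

8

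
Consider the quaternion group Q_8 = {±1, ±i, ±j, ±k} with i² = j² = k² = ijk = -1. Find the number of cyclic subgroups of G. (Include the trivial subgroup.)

5

Group the elements of G by the cyclic subgroup they generate; each cyclic subgroup of order d accounts for φ(d) elements.
Cyclic subgroups by order — order 1: 1; order 2: 1; order 4: 3.
Total: 5.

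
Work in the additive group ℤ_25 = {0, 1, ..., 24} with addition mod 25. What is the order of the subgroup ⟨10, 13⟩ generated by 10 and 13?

25

|⟨10⟩| = 5 and |⟨13⟩| = 25, so |H| is a multiple of lcm(5, 25) = 25 and divides |G| = 25.
Closing {10, 13} under the group operation gives all of G, so |H| = 25.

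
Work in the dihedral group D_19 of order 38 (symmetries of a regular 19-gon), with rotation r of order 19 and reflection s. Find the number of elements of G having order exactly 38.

0

No element of G has order 38 (even though 38 | 38).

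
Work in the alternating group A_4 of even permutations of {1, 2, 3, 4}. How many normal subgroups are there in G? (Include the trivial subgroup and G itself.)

G has 10 subgroups. Checking conjugation-invariance by order — order 1: 1/1 normal; order 2: 0/3 normal; order 3: 0/4 normal; order 4: 1/1 normal; order 12: 1/1 normal.
Total normal subgroups: 3.

3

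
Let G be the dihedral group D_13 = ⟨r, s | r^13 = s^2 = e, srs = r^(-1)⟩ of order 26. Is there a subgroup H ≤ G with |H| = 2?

Yes

2 | 26. A subgroup of order 2 is {e, r^10s}.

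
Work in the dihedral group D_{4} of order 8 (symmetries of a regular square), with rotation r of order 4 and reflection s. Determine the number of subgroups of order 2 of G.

|G| = 8 and 2 | 8, so subgroups of order 2 are possible by Lagrange.
The subgroups of order 2 are: {e, r^2}; {e, r^2s}; {e, r^3s}; {e, rs}; … (5 in all).
So G has 5 subgroups of order 2.

5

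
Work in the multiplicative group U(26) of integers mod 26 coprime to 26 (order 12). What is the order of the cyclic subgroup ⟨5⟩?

4

Compute successive powers of 5 mod 26: 5, 25, 21, 1; 5^4 ≡ 1 (mod 26).
So |⟨5⟩| = 4.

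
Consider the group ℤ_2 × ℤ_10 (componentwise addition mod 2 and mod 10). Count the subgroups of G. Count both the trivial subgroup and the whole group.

|G| = 20, so by Lagrange every subgroup order divides 20. Divisors: 1, 2, 4, 5, 10, 20.
Subgroups by order — order 1: 1; order 2: 3; order 4: 1; order 5: 1; order 10: 3; order 20: 1.
Total: 1 + 3 + 1 + 1 + 3 + 1 = 10.

10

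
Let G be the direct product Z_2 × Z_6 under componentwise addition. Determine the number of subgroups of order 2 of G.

3

|G| = 12 and 2 | 12, so subgroups of order 2 are possible by Lagrange.
The subgroups of order 2 are: {(0,0), (0,3)}; {(0,0), (1,0)}; {(0,0), (1,3)}.
So G has 3 subgroups of order 2.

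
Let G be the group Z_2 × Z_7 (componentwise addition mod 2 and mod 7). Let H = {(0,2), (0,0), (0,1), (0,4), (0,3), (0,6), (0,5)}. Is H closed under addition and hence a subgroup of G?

|H| = 7 divides |G| = 14, consistent with Lagrange.
H contains the identity, every element's inverse is in H, and H is closed under +: it is a subgroup.
In fact H = ⟨(0,1)⟩.

Yes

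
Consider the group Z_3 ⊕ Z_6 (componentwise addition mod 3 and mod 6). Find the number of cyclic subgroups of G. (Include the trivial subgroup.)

10

Group the elements of G by the cyclic subgroup they generate; each cyclic subgroup of order d accounts for φ(d) elements.
Cyclic subgroups by order — order 1: 1; order 2: 1; order 3: 4; order 6: 4.
Total: 10.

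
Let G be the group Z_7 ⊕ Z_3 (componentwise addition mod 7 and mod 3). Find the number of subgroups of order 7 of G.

|G| = 21 and 7 | 21, so subgroups of order 7 are possible by Lagrange.
The subgroups of order 7 are: {(0,0), (1,0), (2,0), (3,0), (4,0), (5,0), (6,0)}.
So G has 1 subgroup of order 7.

1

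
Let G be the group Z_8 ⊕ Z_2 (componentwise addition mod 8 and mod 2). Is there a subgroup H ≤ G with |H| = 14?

No

14 does not divide |G| = 16, so by Lagrange no subgroup of order 14 exists.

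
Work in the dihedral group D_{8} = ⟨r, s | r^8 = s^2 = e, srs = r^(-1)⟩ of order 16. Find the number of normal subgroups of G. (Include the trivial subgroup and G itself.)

G has 19 subgroups. Checking conjugation-invariance by order — order 1: 1/1 normal; order 2: 1/9 normal; order 4: 1/5 normal; order 8: 3/3 normal; order 16: 1/1 normal.
Total normal subgroups: 7.

7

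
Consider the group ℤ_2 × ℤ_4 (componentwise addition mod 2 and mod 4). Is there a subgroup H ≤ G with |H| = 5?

No

5 does not divide |G| = 8, so by Lagrange no subgroup of order 5 exists.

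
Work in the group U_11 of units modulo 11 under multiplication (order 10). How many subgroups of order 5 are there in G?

1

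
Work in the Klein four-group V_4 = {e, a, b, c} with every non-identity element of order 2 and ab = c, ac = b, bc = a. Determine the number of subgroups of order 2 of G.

3

|G| = 4 and 2 | 4, so subgroups of order 2 are possible by Lagrange.
The subgroups of order 2 are: {e, a}; {e, b}; {e, c}.
So G has 3 subgroups of order 2.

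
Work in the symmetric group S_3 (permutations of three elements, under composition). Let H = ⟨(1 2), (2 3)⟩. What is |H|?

6

|⟨(1 2)⟩| = 2 and |⟨(2 3)⟩| = 2, so |H| is a multiple of lcm(2, 2) = 2 and divides |G| = 6.
Closing {(1 2), (2 3)} under the group operation gives all of G, so |H| = 6.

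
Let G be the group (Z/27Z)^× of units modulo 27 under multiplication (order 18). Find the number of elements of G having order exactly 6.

2

The elements of order 6 are: 8, 17.
That's 2.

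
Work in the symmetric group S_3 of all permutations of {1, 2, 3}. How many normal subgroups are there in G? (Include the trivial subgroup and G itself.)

G has 6 subgroups. Checking conjugation-invariance by order — order 1: 1/1 normal; order 2: 0/3 normal; order 3: 1/1 normal; order 6: 1/1 normal.
Total normal subgroups: 3.

3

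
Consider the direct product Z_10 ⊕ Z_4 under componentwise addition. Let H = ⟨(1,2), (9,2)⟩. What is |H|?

10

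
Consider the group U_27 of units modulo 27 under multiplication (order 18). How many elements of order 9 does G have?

6

The elements of order 9 are: 4, 7, 13, 16, 22, 25.
That's 6.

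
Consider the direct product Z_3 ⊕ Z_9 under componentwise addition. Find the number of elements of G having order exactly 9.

An element (a,b) has order lcm(ord(a), ord(b)); count pairs with lcm equal to 9.
Enumerating gives 18 such elements.

18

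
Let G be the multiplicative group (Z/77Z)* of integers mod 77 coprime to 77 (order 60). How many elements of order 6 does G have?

6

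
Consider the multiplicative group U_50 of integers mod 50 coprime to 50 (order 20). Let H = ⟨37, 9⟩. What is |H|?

|⟨37⟩| = 20 and |⟨9⟩| = 10, so |H| is a multiple of lcm(20, 10) = 20 and divides |G| = 20.
Closing {37, 9} under the group operation gives all of G, so |H| = 20.

20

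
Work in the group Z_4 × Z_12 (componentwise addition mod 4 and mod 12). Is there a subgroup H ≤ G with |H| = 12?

12 | 48. A subgroup of order 12 is {(0,0), (0,1), (0,2), (0,3), (0,4), (0,5), (0,6), (0,7), (0,8), (0,9), (0,10), (0,11)}.

Yes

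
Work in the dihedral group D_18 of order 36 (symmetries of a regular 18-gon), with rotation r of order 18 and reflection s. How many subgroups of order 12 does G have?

|G| = 36 and 12 | 36, so subgroups of order 12 are possible by Lagrange.
The subgroups of order 12 are: {e, r^3, r^6, r^9, r^12, r^15, rs, r^4s, r^7s, r^10s, r^13s, r^16s}; {e, r^3, r^6, r^9, r^12, r^15, r^2s, r^5s, r^8s, r^11s, r^14s, r^17s}; {e, r^3, r^6, r^9, r^12, r^15, s, r^3s, r^6s, r^9s, r^12s, r^15s}.
So G has 3 subgroups of order 12.

3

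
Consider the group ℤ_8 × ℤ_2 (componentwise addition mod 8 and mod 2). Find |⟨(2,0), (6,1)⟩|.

8

|⟨(2,0)⟩| = 4 and |⟨(6,1)⟩| = 4, so |H| is a multiple of lcm(4, 4) = 4 and divides |G| = 16.
Closing under the operation: H = {(0,0), (0,1), (2,0), (2,1), (4,0), (4,1), (6,0), (6,1)}, so |H| = 8.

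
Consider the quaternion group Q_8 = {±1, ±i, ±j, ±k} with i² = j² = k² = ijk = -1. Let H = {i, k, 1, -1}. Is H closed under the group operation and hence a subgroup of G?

No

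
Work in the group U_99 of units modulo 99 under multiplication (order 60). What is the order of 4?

15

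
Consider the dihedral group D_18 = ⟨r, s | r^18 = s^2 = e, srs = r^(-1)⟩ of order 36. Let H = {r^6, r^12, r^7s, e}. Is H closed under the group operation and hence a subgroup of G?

No

Closure fails: r^6 · r^7s = r^13s ∉ H. So H is not a subgroup.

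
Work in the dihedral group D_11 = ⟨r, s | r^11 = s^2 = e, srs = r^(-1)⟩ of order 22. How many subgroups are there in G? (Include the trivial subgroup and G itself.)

14

|G| = 22, so by Lagrange every subgroup order divides 22. Divisors: 1, 2, 11, 22.
Subgroups by order — order 1: 1; order 2: 11; order 11: 1; order 22: 1.
Total: 1 + 11 + 1 + 1 = 14.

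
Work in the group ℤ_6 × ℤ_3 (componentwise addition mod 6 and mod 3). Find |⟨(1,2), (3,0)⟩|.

6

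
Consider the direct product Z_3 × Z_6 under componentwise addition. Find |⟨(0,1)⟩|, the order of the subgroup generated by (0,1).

The order of (0,1) in Z_3 × Z_6 is lcm(ord(0) in Z_3, ord(1) in Z_6).
ord(0) = 1 and ord(1) = 6, so |⟨(0,1)⟩| = lcm(1, 6) = 6.

6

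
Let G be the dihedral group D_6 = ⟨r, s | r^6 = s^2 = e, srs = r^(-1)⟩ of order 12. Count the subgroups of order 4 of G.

3

|G| = 12 and 4 | 12, so subgroups of order 4 are possible by Lagrange.
The subgroups of order 4 are: {e, r^3, r^2s, r^5s}; {e, r^3, s, r^3s}; {e, r^3, rs, r^4s}.
So G has 3 subgroups of order 4.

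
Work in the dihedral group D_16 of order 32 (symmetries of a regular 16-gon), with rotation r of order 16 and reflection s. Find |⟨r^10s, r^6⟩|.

16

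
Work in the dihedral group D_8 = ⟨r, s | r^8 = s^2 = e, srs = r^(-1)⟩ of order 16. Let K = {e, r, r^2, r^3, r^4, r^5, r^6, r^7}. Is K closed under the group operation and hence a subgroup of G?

|K| = 8 divides |G| = 16, consistent with Lagrange.
K contains the identity, every element's inverse is in K, and K is closed under ·: it is a subgroup.
In fact K = ⟨r^7⟩.

Yes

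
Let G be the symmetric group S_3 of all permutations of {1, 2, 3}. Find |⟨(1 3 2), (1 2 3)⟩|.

|⟨(1 3 2)⟩| = 3 and |⟨(1 2 3)⟩| = 3, so |H| is a multiple of lcm(3, 3) = 3 and divides |G| = 6.
Closing under the operation: H = {e, (1 2 3), (1 3 2)}, so |H| = 3.

3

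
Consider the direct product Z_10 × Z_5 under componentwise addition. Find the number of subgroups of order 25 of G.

|G| = 50 and 25 | 50, so subgroups of order 25 are possible by Lagrange.
The subgroups of order 25 are: {(0,0), (0,1), (0,2), (0,3), (0,4), (2,0), (2,1), (2,2), (2,3), (2,4), (4,0), (4,1), (4,2), (4,3), (4,4), (6,0), (6,1), (6,2), (6,3), (6,4), (8,0), (8,1), (8,2), (8,3), (8,4)}.
So G has 1 subgroup of order 25.

1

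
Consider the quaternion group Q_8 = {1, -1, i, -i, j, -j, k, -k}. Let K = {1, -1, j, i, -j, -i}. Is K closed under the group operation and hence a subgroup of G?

No

|K| = 6 does not divide |G| = 8, so by Lagrange K is not a subgroup.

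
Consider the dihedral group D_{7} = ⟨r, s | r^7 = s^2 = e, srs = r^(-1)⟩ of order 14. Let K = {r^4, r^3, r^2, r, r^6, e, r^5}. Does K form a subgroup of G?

Yes

|K| = 7 divides |G| = 14, consistent with Lagrange.
K contains the identity, every element's inverse is in K, and K is closed under ·: it is a subgroup.
In fact K = ⟨r^4⟩.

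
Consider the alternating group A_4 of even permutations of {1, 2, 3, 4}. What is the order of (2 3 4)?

3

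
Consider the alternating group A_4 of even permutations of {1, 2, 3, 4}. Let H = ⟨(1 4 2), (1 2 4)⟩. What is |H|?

|⟨(1 4 2)⟩| = 3 and |⟨(1 2 4)⟩| = 3, so |H| is a multiple of lcm(3, 3) = 3 and divides |G| = 12.
Closing under the operation: H = {e, (1 2 4), (1 4 2)}, so |H| = 3.

3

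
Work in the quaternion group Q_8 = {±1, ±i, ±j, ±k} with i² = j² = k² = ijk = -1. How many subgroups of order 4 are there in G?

3

|G| = 8 and 4 | 8, so subgroups of order 4 are possible by Lagrange.
The subgroups of order 4 are: {1, -1, i, -i}; {1, -1, j, -j}; {1, -1, k, -k}.
So G has 3 subgroups of order 4.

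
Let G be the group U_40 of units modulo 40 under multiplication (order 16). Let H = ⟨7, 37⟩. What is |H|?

8

|⟨7⟩| = 4 and |⟨37⟩| = 4, so |H| is a multiple of lcm(4, 4) = 4 and divides |G| = 16.
Closing under the operation: H = {1, 7, 9, 11, 13, 19, 23, 37}, so |H| = 8.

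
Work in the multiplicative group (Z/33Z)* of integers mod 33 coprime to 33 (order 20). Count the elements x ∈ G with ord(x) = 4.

0

No element of G has order 4 (even though 4 | 20).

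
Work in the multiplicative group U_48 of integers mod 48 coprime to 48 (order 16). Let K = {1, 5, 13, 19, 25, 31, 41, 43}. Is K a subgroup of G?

No

5 ∈ K but its inverse 29 ∉ K, so K is not a subgroup.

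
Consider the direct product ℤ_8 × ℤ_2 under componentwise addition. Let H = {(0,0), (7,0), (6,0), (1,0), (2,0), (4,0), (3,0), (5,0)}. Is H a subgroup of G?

|H| = 8 divides |G| = 16, consistent with Lagrange.
H contains the identity, every element's inverse is in H, and H is closed under +: it is a subgroup.
In fact H = ⟨(7,0)⟩.

Yes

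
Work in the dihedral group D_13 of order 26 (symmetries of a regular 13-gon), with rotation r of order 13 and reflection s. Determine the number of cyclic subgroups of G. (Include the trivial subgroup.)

A cyclic subgroup of order d is generated by each of its φ(d) elements of order d, so the cyclic subgroups of order d number (#elements of order d)/φ(d).
Cyclic subgroups by order — order 1: 1; order 2: 13; order 13: 1.
Total: 15.

15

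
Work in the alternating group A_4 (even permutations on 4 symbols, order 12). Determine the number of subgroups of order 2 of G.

3

|G| = 12 and 2 | 12, so subgroups of order 2 are possible by Lagrange.
The subgroups of order 2 are: {e, (1 2)(3 4)}; {e, (1 3)(2 4)}; {e, (1 4)(2 3)}.
So G has 3 subgroups of order 2.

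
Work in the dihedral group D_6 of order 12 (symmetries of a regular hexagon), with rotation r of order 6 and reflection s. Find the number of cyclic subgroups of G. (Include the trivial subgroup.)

10

Each element a generates a cyclic subgroup ⟨a⟩; distinct elements may generate the same one (a cyclic group of order d has φ(d) generators).
Cyclic subgroups by order — order 1: 1; order 2: 7; order 3: 1; order 6: 1.
Total: 10.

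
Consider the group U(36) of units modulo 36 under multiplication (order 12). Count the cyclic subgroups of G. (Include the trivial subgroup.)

8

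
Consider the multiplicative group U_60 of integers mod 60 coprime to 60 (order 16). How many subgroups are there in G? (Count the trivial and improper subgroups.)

27

|G| = 16, so by Lagrange every subgroup order divides 16. Divisors: 1, 2, 4, 8, 16.
Subgroups by order — order 1: 1; order 2: 7; order 4: 11; order 8: 7; order 16: 1.
Total: 1 + 7 + 11 + 7 + 1 = 27.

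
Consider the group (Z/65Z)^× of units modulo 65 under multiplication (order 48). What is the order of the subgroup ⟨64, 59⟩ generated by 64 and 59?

|⟨64⟩| = 2 and |⟨59⟩| = 12, so |H| is a multiple of lcm(2, 12) = 12 and divides |G| = 48.
Closing under the operation: H = {1, 4, 6, 9, 11, 14, 16, 19, 21, 24, 29, 31, 34, 36, 41, 44, 46, 49, 51, 54, 56, 59, 61, 64}, so |H| = 24.

24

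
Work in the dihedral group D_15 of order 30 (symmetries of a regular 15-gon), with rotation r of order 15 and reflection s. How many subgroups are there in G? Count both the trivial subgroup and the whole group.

28

|G| = 30, so by Lagrange every subgroup order divides 30. Divisors: 1, 2, 3, 5, 6, 10, 15, 30.
Subgroups by order — order 1: 1; order 2: 15; order 3: 1; order 5: 1; order 6: 5; order 10: 3; order 15: 1; order 30: 1.
Total: 1 + 15 + 1 + 1 + 5 + 3 + 1 + 1 = 28.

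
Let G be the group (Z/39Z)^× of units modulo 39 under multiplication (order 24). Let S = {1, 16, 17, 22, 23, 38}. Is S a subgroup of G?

Yes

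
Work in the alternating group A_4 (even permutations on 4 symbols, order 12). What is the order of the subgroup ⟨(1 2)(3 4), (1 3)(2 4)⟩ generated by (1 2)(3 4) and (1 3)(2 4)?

4

|⟨(1 2)(3 4)⟩| = 2 and |⟨(1 3)(2 4)⟩| = 2, so |H| is a multiple of lcm(2, 2) = 2 and divides |G| = 12.
Closing under the operation: H = {e, (1 2)(3 4), (1 3)(2 4), (1 4)(2 3)}, so |H| = 4.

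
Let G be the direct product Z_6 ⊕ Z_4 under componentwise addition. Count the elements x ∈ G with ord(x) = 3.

An element (a,b) has order lcm(ord(a), ord(b)); count pairs with lcm equal to 3.
Enumerating gives 2 such elements.

2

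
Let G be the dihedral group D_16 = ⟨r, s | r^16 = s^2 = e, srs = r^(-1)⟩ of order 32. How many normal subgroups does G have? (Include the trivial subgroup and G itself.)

8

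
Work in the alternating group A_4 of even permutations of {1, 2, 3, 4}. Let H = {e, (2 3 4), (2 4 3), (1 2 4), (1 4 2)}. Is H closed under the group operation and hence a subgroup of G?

No

|H| = 5 does not divide |G| = 12, so by Lagrange H is not a subgroup.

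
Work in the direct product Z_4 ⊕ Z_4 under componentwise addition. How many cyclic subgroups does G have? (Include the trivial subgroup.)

10

Group the elements of G by the cyclic subgroup they generate; each cyclic subgroup of order d accounts for φ(d) elements.
Cyclic subgroups by order — order 1: 1; order 2: 3; order 4: 6.
Total: 10.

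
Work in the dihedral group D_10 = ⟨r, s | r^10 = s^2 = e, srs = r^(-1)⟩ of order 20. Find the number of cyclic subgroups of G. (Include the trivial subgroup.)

Each element a generates a cyclic subgroup ⟨a⟩; distinct elements may generate the same one (a cyclic group of order d has φ(d) generators).
Cyclic subgroups by order — order 1: 1; order 2: 11; order 5: 1; order 10: 1.
Total: 14.

14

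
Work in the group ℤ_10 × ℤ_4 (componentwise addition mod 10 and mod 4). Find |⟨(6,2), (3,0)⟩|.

|⟨(6,2)⟩| = 10 and |⟨(3,0)⟩| = 10, so |H| is a multiple of lcm(10, 10) = 10 and divides |G| = 40.
Closing under the operation: H = {(0,0), (0,2), (1,0), (1,2), (2,0), (2,2), (3,0), (3,2), (4,0), (4,2), (5,0), (5,2), (6,0), (6,2), (7,0), (7,2), (8,0), (8,2), (9,0), (9,2)}, so |H| = 20.

20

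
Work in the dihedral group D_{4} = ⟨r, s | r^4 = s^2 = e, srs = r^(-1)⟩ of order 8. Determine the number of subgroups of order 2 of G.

5

|G| = 8 and 2 | 8, so subgroups of order 2 are possible by Lagrange.
The subgroups of order 2 are: {e, r^2}; {e, r^2s}; {e, r^3s}; {e, rs}; … (5 in all).
So G has 5 subgroups of order 2.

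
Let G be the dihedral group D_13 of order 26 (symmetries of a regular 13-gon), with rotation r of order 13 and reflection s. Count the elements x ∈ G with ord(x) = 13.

Enumerating element orders in G gives 12 elements of order 13.

12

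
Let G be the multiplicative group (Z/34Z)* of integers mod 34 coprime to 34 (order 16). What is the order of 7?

16

Compute successive powers of 7 mod 34: 7, 15, 3, 21, 11, 9, 29, 33, …; 7^16 ≡ 1 (mod 34).
So |⟨7⟩| = 16.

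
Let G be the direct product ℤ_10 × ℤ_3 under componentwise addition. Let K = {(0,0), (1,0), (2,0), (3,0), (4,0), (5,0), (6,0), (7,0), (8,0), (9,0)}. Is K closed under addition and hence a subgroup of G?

Yes

|K| = 10 divides |G| = 30, consistent with Lagrange.
K contains the identity, every element's inverse is in K, and K is closed under +: it is a subgroup.
In fact K = ⟨(9,0)⟩.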